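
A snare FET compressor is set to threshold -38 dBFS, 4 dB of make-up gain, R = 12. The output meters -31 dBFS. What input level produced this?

-2 dBFS

Before make-up, the level was -31 − 4 = -35 dBFS.
The compressed level sits -35 − (-38) = 3 dB over threshold.
Before 12:1 compression the overshoot was 3 × 12 = 36 dB, so input = -38 + 36 = -2 dBFS.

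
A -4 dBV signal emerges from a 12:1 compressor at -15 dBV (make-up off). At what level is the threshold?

-16 dBV

Gain reduction = -4 − (-15) = 11 dB; output overshoot = GR / (R − 1) = 11 / 11 = 1 dB.
Threshold = output − output overshoot = -15 − 1 = -16 dBV.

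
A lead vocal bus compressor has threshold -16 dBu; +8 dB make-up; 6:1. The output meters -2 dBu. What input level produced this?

20 dBu

Before make-up, the level was -2 − 8 = -10 dBu.
The compressed level sits -10 − (-16) = 6 dB over threshold.
Before 6:1 compression the overshoot was 6 × 6 = 36 dB, so input = -16 + 36 = 20 dBu.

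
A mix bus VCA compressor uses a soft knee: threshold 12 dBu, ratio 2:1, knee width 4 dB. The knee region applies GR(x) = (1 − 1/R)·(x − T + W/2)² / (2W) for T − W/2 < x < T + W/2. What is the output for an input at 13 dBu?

x − T + W/2 = 13 − 12 + 2 = 3.
GR = (1 − 1/2) × 3² / 8 = 0.5 × 9 / 8 = 0.5625 dB.
Output = 13 − 0.5625 = 12.4375 dBu.

12.4375 dBu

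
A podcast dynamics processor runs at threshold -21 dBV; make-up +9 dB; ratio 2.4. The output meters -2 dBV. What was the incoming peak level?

Stripping the +9 dB make-up gives -11 dBV at the gain stage.
Post-compression overshoot = -11 − (-21) = 10 dB.
Undo the ratio: input overshoot = 10 × 2.4 = 24 dB, giving input = 3 dBV.

3 dBV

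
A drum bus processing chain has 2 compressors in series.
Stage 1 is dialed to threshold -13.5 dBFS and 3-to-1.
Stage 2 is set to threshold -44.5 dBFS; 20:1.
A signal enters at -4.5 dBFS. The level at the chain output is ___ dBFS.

-42.8 dBFS

Stage 1: -4.5 dBFS is 9 dB over -13.5 dBFS; at 3:1 that becomes 3 dB over, giving -10.5 dBFS.
Stage 2: overshoot 34 dB → 34/20 = 1.7 dB → -42.8 dBFS.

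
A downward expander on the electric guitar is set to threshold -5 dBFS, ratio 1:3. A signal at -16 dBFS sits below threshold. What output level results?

Below threshold, a 1:3 expander applies gain = (3−1)×(T − x) of attenuation.
(3−1) × 11 = 22 dB, so output = -16 − 22 = -38 dBFS.

-38 dBFS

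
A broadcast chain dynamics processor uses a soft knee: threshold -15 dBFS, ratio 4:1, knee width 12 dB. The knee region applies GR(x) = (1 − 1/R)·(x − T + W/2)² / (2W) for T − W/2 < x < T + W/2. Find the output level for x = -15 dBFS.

-16.125 dBFS

x − T + W/2 = -15 − (-15) + 6 = 6.
GR = (1 − 1/4) × 6² / 24 = 0.75 × 36 / 24 = 1.125 dB.
Output = -15 − 1.125 = -16.125 dBFS.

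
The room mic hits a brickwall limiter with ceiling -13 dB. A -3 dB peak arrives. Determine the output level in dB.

-13 dB

The limiter clamps the peak to its -13 dB ceiling.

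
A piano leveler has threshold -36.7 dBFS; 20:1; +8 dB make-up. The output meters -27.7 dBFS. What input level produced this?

-16.7 dBFS

Before make-up, the level was -27.7 − 8 = -35.7 dBFS.
The compressed level sits -35.7 − (-36.7) = 1 dB over threshold.
Undo the ratio: input overshoot = 1 × 20 = 20 dB, giving input = -16.7 dBFS.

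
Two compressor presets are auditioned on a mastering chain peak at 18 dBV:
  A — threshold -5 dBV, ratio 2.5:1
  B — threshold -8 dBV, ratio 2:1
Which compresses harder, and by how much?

A, by 0.8 dB

A: 23 dB over, compressed to 9.2 dB over, so 13.8 dB of GR.
B: 26 dB over, compressed to 13 dB over, so 13 dB of GR.
A applies 0.8 dB more gain reduction.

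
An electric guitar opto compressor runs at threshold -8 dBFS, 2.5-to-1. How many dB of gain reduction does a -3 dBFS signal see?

3 dB

Overshoot = -3 − (-8) = 5 dB.
After 2.5:1 compression the overshoot becomes 5/2.5 = 2 dB.
GR = overshoot in − overshoot out = 5 − 2 = 3 dB.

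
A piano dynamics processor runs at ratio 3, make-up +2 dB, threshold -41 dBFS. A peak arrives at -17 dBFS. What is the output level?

-31 dBFS

Overshoot: -17 − (-41) = 24 dB.
3:1 compression reduces that to 24/3 = 8 dB over.
So the level is -41 + 8 = -33 dBFS; make-up adds 2 dB, giving -31 dBFS.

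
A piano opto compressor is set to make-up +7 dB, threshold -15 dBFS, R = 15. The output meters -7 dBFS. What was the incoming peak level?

Stripping the +7 dB make-up gives -14 dBFS at the gain stage.
The compressed level sits -14 − (-15) = 1 dB over threshold.
Input overshoot = R × output overshoot = 15 dB → input = -15 + 15 = 0 dBFS.

0 dBFS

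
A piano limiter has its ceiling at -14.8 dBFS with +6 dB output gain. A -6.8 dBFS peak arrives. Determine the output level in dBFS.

-8.8 dBFS

A brickwall limiter is an ∞:1 compressor: any input above the ceiling is clamped to -14.8 dBFS.
Output gain then adds 6 dB: -14.8 + 6 = -8.8 dBFS.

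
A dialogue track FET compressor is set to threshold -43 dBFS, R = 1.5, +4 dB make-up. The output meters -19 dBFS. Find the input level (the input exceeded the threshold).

-13 dBFS

Remove make-up: -19 − 4 = -23 dBFS.
That's 20 dB above the -43 dBFS threshold.
Before 1.5:1 compression the overshoot was 20 × 1.5 = 30 dB, so input = -43 + 30 = -13 dBFS.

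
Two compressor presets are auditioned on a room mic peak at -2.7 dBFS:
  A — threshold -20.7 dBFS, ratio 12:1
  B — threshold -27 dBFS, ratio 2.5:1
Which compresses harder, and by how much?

A: 18 dB over, compressed to 1.5 dB over, so 16.5 dB of GR.
B: 24.3 dB over, compressed to 9.72 dB over, so 14.58 dB of GR.
A reduces 1.92 dB more.

A, by 1.92 dB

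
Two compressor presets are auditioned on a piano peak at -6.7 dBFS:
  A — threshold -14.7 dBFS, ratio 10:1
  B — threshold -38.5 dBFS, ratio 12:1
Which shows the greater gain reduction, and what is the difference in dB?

A: GR = 8 − 8/10 = 7.2 dB.
B: GR = 31.8 − 31.8/12 = 29.15 dB.
B reduces 21.95 dB more.

B, by 21.95 dB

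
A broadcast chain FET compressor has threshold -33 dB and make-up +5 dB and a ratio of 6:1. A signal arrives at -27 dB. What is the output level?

-27 dB

Overshoot: -27 − (-33) = 6 dB.
6:1 compression reduces that to 6/6 = 1 dB over.
That puts the output at -32 dB; make-up adds 5 dB, giving -27 dB.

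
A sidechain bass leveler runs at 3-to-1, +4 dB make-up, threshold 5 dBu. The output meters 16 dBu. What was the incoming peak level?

26 dBu

Remove make-up: 16 − 4 = 12 dBu.
The compressed level sits 12 − 5 = 7 dB over threshold.
Input overshoot = R × output overshoot = 21 dB → input = 5 + 21 = 26 dBu.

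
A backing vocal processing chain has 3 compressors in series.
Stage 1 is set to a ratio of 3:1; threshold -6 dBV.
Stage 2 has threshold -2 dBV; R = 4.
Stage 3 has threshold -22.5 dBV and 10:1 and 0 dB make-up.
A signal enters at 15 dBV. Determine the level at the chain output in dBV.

Stage 1: overshoot 21 dB → 21/3 = 7 dB → 1 dBV.
Stage 2: overshoot 3 dB → 3/4 = 0.75 dB → -1.25 dBV.
Stage 3: -1.25 dBV is 21.25 dB over -22.5 dBV; at 10:1 that becomes 2.125 dB over, giving -20.375 dBV.

-20.375 dBV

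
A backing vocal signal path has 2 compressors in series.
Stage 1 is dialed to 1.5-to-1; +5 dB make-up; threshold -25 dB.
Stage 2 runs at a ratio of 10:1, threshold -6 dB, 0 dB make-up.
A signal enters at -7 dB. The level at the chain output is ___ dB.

Stage 1: -7 dB is 18 dB over -25 dB; at 1.5:1 that becomes 12 dB over, giving -13 dB; +5 dB make-up → -8 dB.
Stage 2: -8 dB ≤ -6 dB, so stage 2 doesn't engage; output -8 dB.

-8 dB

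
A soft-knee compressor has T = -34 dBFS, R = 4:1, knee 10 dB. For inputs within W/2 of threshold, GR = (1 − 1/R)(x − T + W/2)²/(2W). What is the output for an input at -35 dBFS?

-35.6 dBFS

x − T + W/2 = -35 − (-34) + 5 = 4.
GR = (1 − 1/4) × 4² / 20 = 0.75 × 16 / 20 = 0.6 dB.
Output = -35 − 0.6 = -35.6 dBFS.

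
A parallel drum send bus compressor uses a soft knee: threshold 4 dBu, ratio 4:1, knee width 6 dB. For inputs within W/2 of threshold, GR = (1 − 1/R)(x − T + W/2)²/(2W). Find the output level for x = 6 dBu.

x − T + W/2 = 6 − 4 + 3 = 5.
GR = (1 − 1/4) × 5² / 12 = 0.75 × 25 / 12 = 1.5625 dB.
Output = 6 − 1.5625 = 4.4375 dBu.

4.4375 dBu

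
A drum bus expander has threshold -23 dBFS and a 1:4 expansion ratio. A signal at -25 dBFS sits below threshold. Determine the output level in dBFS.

The input is 2 dB below the -23 dBFS threshold.
A 1:4 expander multiplies undershoot by 4: 2 × 4 = 8 dB below threshold.
Output = -23 − 8 = -31 dBFS.

-31 dBFS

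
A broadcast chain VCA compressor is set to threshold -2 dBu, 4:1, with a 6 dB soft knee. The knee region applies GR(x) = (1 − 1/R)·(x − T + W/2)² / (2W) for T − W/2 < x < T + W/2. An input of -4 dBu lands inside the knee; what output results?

x − T + W/2 = -4 − (-2) + 3 = 1.
GR = (1 − 1/4) × 1² / 12 = 0.75 × 1 / 12 = 0.0625 dB.
Output = -4 − 0.0625 = -4.0625 dBu.

-4.0625 dBu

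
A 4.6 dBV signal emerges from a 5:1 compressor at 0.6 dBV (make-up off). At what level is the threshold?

Let T be the threshold. Output overshoot = (input overshoot)/R, so 0.6 − T = (4.6 − T)/5.
5·(0.6 − T) = 4.6 − T → 4·T = 3 − 4.6 = -1.6.
T = -1.6/4 = -0.4 dBV.

-0.4 dBV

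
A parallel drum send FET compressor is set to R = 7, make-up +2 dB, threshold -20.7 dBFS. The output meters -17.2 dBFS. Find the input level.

-10.2 dBFS

Stripping the +2 dB make-up gives -19.2 dBFS at the gain stage.
The compressed level sits -19.2 − (-20.7) = 1.5 dB over threshold.
Undo the ratio: input overshoot = 1.5 × 7 = 10.5 dB, giving input = -10.2 dBFS.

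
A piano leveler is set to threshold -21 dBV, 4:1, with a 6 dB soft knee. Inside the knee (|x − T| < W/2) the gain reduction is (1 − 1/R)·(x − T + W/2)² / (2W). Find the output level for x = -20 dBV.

x − T + W/2 = -20 − (-21) + 3 = 4.
GR = (1 − 1/4) × 4² / 12 = 0.75 × 16 / 12 = 1 dB.
Output = -20 − 1 = -21 dBV.

-21 dBV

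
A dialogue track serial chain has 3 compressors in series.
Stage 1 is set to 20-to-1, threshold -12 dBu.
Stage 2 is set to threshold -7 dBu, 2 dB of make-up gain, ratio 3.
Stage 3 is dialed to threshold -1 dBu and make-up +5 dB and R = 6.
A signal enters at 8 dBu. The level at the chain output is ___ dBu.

-4 dBu

Stage 1: 8 dBu is 20 dB over -12 dBu; at 20:1 that becomes 1 dB over, giving -11 dBu.
Stage 2: -11 dBu is at or below the -7 dBu threshold — no compression; make-up brings it to -9 dBu.
Stage 3: -9 dBu ≤ -1 dBu, so stage 3 doesn't engage; make-up brings it to -4 dBu.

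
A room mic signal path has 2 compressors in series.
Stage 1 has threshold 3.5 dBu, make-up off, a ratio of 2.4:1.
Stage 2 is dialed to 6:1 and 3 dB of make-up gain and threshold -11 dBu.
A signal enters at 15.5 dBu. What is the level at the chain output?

Stage 1: 15.5 dBu is 12 dB over 3.5 dBu; at 2.4:1 that becomes 5 dB over, giving 8.5 dBu.
Stage 2: 19.5 dB above -11 dBu, reduced 6:1 to 3.25 dB above → -7.75 dBu; +3 dB make-up → -4.75 dBu.

-4.75 dBu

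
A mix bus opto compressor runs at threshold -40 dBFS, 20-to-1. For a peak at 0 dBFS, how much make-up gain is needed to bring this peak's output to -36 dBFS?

The peak compresses to -40 + 40/20 = -38 dBFS.
To reach -36 dBFS requires -36 − (-38) = 2 dB of make-up.

2 dB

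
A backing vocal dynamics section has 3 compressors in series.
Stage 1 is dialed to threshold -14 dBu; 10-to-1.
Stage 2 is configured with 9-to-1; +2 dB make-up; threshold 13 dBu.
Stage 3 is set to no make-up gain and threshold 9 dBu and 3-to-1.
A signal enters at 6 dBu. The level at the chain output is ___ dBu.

Stage 1: 6 dBu is 20 dB over -14 dBu; at 10:1 that becomes 2 dB over, giving -12 dBu.
Stage 2: below threshold (-12 ≤ 13); passes unchanged; make-up brings it to -10 dBu.
Stage 3: -10 dBu is at or below the 9 dBu threshold — no compression; output -10 dBu.

-10 dBu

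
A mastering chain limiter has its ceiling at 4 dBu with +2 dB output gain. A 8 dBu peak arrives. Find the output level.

6 dBu

A brickwall limiter is an ∞:1 compressor: any input above the ceiling is clamped to 4 dBu.
Output gain then adds 2 dB: 4 + 2 = 6 dBu.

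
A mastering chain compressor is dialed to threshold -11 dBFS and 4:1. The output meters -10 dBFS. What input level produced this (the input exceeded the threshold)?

The compressed level sits -10 − (-11) = 1 dB over threshold.
Before 4:1 compression the overshoot was 1 × 4 = 4 dB, so input = -11 + 4 = -7 dBFS.

-7 dBFS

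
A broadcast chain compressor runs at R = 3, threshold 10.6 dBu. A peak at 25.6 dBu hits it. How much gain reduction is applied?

10 dB

The signal is 15 dB above threshold.
At 3:1, output sits 15/3 = 5 dB above threshold.
GR = overshoot in − overshoot out = 15 − 5 = 10 dB.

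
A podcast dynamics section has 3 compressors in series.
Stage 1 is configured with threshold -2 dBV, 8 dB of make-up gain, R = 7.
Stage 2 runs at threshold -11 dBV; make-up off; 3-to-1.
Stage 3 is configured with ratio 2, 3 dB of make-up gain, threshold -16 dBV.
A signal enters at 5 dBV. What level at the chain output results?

-7.5 dBV

Stage 1: 7 dB above -2 dBV, reduced 7:1 to 1 dB above → -1 dBV; +8 dB make-up → 7 dBV.
Stage 2: overshoot 18 dB → 18/3 = 6 dB → -5 dBV.
Stage 3: overshoot 11 dB → 11/2 = 5.5 dB → -10.5 dBV; +3 dB make-up → -7.5 dBV.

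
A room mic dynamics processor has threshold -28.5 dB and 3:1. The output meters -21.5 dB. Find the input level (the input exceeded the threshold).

The compressed level sits -21.5 − (-28.5) = 7 dB over threshold.
Before 3:1 compression the overshoot was 7 × 3 = 21 dB, so input = -28.5 + 21 = -7.5 dB.

-7.5 dB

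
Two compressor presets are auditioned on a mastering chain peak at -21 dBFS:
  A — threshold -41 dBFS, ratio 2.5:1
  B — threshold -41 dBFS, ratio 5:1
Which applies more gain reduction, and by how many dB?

A: 20 dB over, compressed to 8 dB over, so 12 dB of GR.
B: 20 dB over, compressed to 4 dB over, so 16 dB of GR.
B applies 4 dB more gain reduction.

B, by 4 dB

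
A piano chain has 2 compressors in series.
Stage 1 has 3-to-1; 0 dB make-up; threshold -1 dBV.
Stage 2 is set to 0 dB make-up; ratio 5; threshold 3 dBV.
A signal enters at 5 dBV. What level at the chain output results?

Stage 1: 5 dBV is 6 dB over -1 dBV; at 3:1 that becomes 2 dB over, giving 1 dBV.
Stage 2: 1 dBV ≤ 3 dBV, so stage 2 doesn't engage; output 1 dBV.

1 dBV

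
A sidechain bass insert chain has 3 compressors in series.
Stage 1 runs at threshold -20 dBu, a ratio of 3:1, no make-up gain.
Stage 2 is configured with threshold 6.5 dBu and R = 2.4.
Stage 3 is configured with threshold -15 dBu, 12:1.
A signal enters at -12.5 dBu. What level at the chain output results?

-17.5 dBu

Stage 1: overshoot 7.5 dB → 7.5/3 = 2.5 dB → -17.5 dBu.
Stage 2: below threshold (-17.5 ≤ 6.5); passes unchanged; output -17.5 dBu.
Stage 3: -17.5 dBu is at or below the -15 dBu threshold — no compression; output -17.5 dBu.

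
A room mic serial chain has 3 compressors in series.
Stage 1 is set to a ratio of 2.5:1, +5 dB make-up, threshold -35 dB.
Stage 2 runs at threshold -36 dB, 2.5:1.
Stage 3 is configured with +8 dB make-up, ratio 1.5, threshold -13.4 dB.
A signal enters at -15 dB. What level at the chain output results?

Stage 1: -15 dB is 20 dB over -35 dB; at 2.5:1 that becomes 8 dB over, giving -27 dB; +5 dB make-up → -22 dB.
Stage 2: -22 dB is 14 dB over -36 dB; at 2.5:1 that becomes 5.6 dB over, giving -30.4 dB.
Stage 3: -30.4 dB is at or below the -13.4 dB threshold — no compression; make-up brings it to -22.4 dB.

-22.4 dB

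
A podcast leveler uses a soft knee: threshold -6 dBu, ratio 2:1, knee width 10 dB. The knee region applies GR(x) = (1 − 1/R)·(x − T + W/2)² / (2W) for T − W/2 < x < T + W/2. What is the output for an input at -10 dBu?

-10.025 dBu

x − T + W/2 = -10 − (-6) + 5 = 1.
GR = (1 − 1/2) × 1² / 20 = 0.5 × 1 / 20 = 0.025 dB.
Output = -10 − 0.025 = -10.025 dBu.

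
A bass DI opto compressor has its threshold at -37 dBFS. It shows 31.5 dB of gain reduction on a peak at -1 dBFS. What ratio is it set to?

8:1

Input overshoot = -1 − (-37) = 36 dB.
Output overshoot = 36 − 31.5 = 4.5 dB.
Ratio = input overshoot / output overshoot = 36 / 4.5 = 8.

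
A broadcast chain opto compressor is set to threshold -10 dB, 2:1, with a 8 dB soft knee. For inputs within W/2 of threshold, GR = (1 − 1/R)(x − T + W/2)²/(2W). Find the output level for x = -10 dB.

-10.5 dB

x − T + W/2 = -10 − (-10) + 4 = 4.
GR = (1 − 1/2) × 4² / 16 = 0.5 × 16 / 16 = 0.5 dB.
Output = -10 − 0.5 = -10.5 dB.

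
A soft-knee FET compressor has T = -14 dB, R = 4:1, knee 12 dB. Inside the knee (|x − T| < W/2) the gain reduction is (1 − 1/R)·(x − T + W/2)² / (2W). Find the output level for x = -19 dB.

x − T + W/2 = -19 − (-14) + 6 = 1.
GR = (1 − 1/4) × 1² / 24 = 0.75 × 1 / 24 = 0.03125 dB.
Output = -19 − 0.03125 = -19.03125 dB.

-19.03125 dB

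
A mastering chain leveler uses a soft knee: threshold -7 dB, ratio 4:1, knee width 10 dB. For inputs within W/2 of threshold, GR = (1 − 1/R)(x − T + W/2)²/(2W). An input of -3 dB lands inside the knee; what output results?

-6.0375 dB

x − T + W/2 = -3 − (-7) + 5 = 9.
GR = (1 − 1/4) × 9² / 20 = 0.75 × 81 / 20 = 3.0375 dB.
Output = -3 − 3.0375 = -6.0375 dB.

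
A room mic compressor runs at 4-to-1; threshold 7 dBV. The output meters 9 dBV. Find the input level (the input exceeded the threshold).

That's 2 dB above the 7 dBV threshold.
Undo the ratio: input overshoot = 2 × 4 = 8 dB, giving input = 15 dBV.

15 dBV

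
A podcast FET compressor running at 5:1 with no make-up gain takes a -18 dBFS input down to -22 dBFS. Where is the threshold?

Let T be the threshold. Output overshoot = (input overshoot)/R, so -22 − T = (-18 − T)/5.
5·(-22 − T) = -18 − T → 4·T = -110 − (-18) = -92.
T = -92/4 = -23 dBFS.

-23 dBFS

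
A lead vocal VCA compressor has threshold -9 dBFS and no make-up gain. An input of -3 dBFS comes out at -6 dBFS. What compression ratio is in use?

Input overshoot = -3 − (-9) = 6 dB; output overshoot = -6 − (-9) = 3 dB.
Ratio = 6 / 3 = 2.

2:1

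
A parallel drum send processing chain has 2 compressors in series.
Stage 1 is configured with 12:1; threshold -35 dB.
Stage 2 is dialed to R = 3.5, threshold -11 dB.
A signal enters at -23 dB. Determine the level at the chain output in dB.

Stage 1: -23 dB is 12 dB over -35 dB; at 12:1 that becomes 1 dB over, giving -34 dB.
Stage 2: -34 dB ≤ -11 dB, so stage 2 doesn't engage; output -34 dB.

-34 dB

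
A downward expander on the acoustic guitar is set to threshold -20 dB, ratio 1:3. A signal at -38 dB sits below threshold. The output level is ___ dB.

Below threshold, a 1:3 expander applies gain = (3−1)×(T − x) of attenuation.
(3−1) × 18 = 36 dB, so output = -38 − 36 = -74 dB.

-74 dB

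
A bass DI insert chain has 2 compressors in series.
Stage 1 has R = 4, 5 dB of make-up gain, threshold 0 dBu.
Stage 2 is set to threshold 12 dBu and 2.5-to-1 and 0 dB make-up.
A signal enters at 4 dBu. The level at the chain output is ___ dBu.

6 dBu

Stage 1: 4 dB above 0 dBu, reduced 4:1 to 1 dB above → 1 dBu; +5 dB make-up → 6 dBu.
Stage 2: 6 dBu ≤ 12 dBu, so stage 2 doesn't engage; output 6 dBu.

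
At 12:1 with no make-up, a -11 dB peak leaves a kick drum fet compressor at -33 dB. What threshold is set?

Gain reduction = -11 − (-33) = 22 dB; output overshoot = GR / (R − 1) = 22 / 11 = 2 dB.
Threshold = output − output overshoot = -33 − 2 = -35 dB.

-35 dB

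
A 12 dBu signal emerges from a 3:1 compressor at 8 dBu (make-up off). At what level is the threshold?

6 dBu

Let T be the threshold. Output overshoot = (input overshoot)/R, so 8 − T = (12 − T)/3.
3·(8 − T) = 12 − T → 2·T = 24 − 12 = 12.
T = 12/2 = 6 dBu.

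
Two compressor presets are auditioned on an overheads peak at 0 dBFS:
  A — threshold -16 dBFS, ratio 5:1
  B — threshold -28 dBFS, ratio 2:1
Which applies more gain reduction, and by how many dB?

B, by 1.2 dB

A: 16 dB over, compressed to 3.2 dB over, so 12.8 dB of GR.
B: 28 dB over, compressed to 14 dB over, so 14 dB of GR.
B reduces 1.2 dB more.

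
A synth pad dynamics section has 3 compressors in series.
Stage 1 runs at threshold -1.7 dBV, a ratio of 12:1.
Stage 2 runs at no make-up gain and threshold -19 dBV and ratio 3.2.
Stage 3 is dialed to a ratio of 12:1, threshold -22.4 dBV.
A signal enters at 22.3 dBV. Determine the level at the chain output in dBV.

-21.614062 dBV

Stage 1: 24 dB above -1.7 dBV, reduced 12:1 to 2 dB above → 0.3 dBV.
Stage 2: 0.3 dBV is 19.3 dB over -19 dBV; at 3.2:1 that becomes 6.03125 dB over, giving -12.96875 dBV.
Stage 3: 9.43125 dB above -22.4 dBV, reduced 12:1 to 0.785937 dB above → -21.614062 dBV.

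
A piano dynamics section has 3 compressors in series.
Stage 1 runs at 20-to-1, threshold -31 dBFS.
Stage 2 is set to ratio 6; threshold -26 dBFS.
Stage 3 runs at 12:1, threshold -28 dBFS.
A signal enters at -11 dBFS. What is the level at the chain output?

-30 dBFS

Stage 1: 20 dB above -31 dBFS, reduced 20:1 to 1 dB above → -30 dBFS.
Stage 2: -30 dBFS is at or below the -26 dBFS threshold — no compression; output -30 dBFS.
Stage 3: below threshold (-30 ≤ -28); passes unchanged; output -30 dBFS.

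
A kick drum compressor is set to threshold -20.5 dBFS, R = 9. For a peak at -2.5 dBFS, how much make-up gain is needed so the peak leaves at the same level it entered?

16 dB

Without make-up, output = threshold + overshoot/9 = -20.5 + 2 = -18.5 dBFS.
Gap to target: 16 dB.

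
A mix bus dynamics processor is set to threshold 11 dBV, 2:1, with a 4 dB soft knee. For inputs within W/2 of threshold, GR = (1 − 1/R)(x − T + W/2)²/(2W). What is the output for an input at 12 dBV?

11.4375 dBV

x − T + W/2 = 12 − 11 + 2 = 3.
GR = (1 − 1/2) × 3² / 8 = 0.5 × 9 / 8 = 0.5625 dB.
Output = 12 − 0.5625 = 11.4375 dBV.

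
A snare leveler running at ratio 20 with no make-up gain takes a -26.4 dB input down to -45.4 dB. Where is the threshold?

Input is 20 dB above T (since output overshoot × R = input overshoot: (-45.4 − T)·20 = -26.4 − T gives T = -46.4 dB).
Check: -46.4 + (-26.4 − (-46.4))/20 = -46.4 + 1 = -45.4 dB. ✓

-46.4 dB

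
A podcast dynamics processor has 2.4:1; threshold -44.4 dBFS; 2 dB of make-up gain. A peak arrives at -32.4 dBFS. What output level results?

-37.4 dBFS

-32.4 dBFS sits 12 dB over threshold.
The 12 dB excess becomes 5 dB after 2.4:1 reduction.
Output = -44.4 + 5 = -39.4 dBFS; make-up adds 2 dB, giving -37.4 dBFS.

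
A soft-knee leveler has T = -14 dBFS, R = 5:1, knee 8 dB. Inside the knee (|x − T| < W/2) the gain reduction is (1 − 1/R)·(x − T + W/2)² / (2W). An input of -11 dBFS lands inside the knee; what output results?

x − T + W/2 = -11 − (-14) + 4 = 7.
GR = (1 − 1/5) × 7² / 16 = 0.8 × 49 / 16 = 2.45 dB.
Output = -11 − 2.45 = -13.45 dBFS.

-13.45 dBFS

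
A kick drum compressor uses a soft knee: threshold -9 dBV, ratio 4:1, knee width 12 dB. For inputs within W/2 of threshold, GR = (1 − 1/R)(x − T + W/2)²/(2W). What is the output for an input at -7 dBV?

-9 dBV

x − T + W/2 = -7 − (-9) + 6 = 8.
GR = (1 − 1/4) × 8² / 24 = 0.75 × 64 / 24 = 2 dB.
Output = -7 − 2 = -9 dBV.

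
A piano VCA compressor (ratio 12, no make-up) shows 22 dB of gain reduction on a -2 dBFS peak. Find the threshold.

Let T be the threshold. Output overshoot = (input overshoot)/R, so -24 − T = (-2 − T)/12.
12·(-24 − T) = -2 − T → 11·T = -288 − (-2) = -286.
T = -286/11 = -26 dBFS.

-26 dBFS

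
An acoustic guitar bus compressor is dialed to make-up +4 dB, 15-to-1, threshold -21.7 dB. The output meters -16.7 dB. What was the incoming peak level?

Remove make-up: -16.7 − 4 = -20.7 dB.
The compressed level sits -20.7 − (-21.7) = 1 dB over threshold.
Undo the ratio: input overshoot = 1 × 15 = 15 dB, giving input = -6.7 dB.

-6.7 dB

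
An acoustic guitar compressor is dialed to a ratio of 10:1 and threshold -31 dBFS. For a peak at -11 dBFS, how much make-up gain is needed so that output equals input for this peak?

18 dB

Overshoot 20 dB → 20/10 = 2 dB after compression, so the compressed level is -31 + 2 = -29 dBFS.
Make-up = target − compressed = -11 − (-29) = 18 dB.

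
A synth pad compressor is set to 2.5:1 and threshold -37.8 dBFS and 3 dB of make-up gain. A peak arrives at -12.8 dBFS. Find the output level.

-12.8 dBFS sits 25 dB over threshold.
The 25 dB excess becomes 10 dB after 2.5:1 reduction.
So the level is -37.8 + 10 = -27.8 dBFS; make-up adds 3 dB, giving -24.8 dBFS.

-24.8 dBFS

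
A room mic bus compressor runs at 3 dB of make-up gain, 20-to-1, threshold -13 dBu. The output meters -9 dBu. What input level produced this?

Stripping the +3 dB make-up gives -12 dBu at the gain stage.
The compressed level sits -12 − (-13) = 1 dB over threshold.
Undo the ratio: input overshoot = 1 × 20 = 20 dB, giving input = 7 dBu.

7 dBu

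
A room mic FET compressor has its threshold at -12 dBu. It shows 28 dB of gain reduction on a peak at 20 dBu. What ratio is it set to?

Input overshoot = 20 − (-12) = 32 dB.
Output overshoot = 32 − 28 = 4 dB.
Ratio = input overshoot / output overshoot = 32 / 4 = 8.

8:1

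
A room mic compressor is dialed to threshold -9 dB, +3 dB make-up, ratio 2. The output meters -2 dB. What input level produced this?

Remove make-up: -2 − 3 = -5 dB.
The compressed level sits -5 − (-9) = 4 dB over threshold.
Undo the ratio: input overshoot = 4 × 2 = 8 dB, giving input = -1 dB.

-1 dB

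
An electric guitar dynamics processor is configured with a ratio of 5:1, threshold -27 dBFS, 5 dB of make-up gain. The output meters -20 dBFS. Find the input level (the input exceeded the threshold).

-17 dBFS

Before make-up, the level was -20 − 5 = -25 dBFS.
Post-compression overshoot = -25 − (-27) = 2 dB.
Undo the ratio: input overshoot = 2 × 5 = 10 dB, giving input = -17 dBFS.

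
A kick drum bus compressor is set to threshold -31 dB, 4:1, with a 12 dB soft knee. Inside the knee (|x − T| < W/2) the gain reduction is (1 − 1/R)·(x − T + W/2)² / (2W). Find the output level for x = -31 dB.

x − T + W/2 = -31 − (-31) + 6 = 6.
GR = (1 − 1/4) × 6² / 24 = 0.75 × 36 / 24 = 1.125 dB.
Output = -31 − 1.125 = -32.125 dB.

-32.125 dB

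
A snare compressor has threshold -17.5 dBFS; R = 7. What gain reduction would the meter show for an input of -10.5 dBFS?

Overshoot = -10.5 − (-17.5) = 7 dB.
At 7:1, output sits 7/7 = 1 dB above threshold.
So the signal is attenuated by 7 − 1 = 6 dB.

6 dB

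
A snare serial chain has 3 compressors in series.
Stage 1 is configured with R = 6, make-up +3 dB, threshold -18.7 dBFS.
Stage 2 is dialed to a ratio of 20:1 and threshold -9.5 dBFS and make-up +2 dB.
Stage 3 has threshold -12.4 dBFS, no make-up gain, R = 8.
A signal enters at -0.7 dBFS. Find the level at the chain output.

Stage 1: -0.7 dBFS is 18 dB over -18.7 dBFS; at 6:1 that becomes 3 dB over, giving -15.7 dBFS; +3 dB make-up → -12.7 dBFS.
Stage 2: -12.7 dBFS is at or below the -9.5 dBFS threshold — no compression; make-up brings it to -10.7 dBFS.
Stage 3: overshoot 1.7 dB → 1.7/8 = 0.2125 dB → -12.1875 dBFS.

-12.1875 dBFS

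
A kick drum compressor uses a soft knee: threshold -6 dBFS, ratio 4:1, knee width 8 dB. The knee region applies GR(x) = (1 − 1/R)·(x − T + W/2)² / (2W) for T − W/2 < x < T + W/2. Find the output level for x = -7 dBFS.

x − T + W/2 = -7 − (-6) + 4 = 3.
GR = (1 − 1/4) × 3² / 16 = 0.75 × 9 / 16 = 0.421875 dB.
Output = -7 − 0.421875 = -7.421875 dBFS.

-7.421875 dBFS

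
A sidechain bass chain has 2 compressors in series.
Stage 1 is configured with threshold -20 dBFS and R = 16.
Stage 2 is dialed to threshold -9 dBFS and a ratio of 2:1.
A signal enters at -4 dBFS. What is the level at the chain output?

-19 dBFS

Stage 1: 16 dB above -20 dBFS, reduced 16:1 to 1 dB above → -19 dBFS.
Stage 2: -19 dBFS ≤ -9 dBFS, so stage 2 doesn't engage; output -19 dBFS.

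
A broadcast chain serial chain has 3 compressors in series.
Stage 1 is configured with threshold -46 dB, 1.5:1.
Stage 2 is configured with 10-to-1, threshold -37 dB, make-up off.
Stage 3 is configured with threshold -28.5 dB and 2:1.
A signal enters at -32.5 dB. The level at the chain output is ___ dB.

Stage 1: overshoot 13.5 dB → 13.5/1.5 = 9 dB → -37 dB.
Stage 2: -37 dB is at or below the -37 dB threshold — no compression; output -37 dB.
Stage 3: -37 dB ≤ -28.5 dB, so stage 3 doesn't engage; output -37 dB.

-37 dB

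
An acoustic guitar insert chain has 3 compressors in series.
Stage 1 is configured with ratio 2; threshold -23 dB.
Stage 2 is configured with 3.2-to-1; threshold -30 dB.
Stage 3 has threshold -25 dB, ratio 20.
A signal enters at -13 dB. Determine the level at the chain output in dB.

-26.25 dB

Stage 1: -13 dB is 10 dB over -23 dB; at 2:1 that becomes 5 dB over, giving -18 dB.
Stage 2: -18 dB is 12 dB over -30 dB; at 3.2:1 that becomes 3.75 dB over, giving -26.25 dB.
Stage 3: -26.25 dB is at or below the -25 dB threshold — no compression; output -26.25 dB.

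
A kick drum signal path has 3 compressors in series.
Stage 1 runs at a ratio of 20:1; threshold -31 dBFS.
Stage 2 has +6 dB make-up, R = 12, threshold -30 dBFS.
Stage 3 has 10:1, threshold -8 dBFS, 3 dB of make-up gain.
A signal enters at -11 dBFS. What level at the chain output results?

-21 dBFS

Stage 1: overshoot 20 dB → 20/20 = 1 dB → -30 dBFS.
Stage 2: -30 dBFS is at or below the -30 dBFS threshold — no compression; make-up brings it to -24 dBFS.
Stage 3: -24 dBFS ≤ -8 dBFS, so stage 3 doesn't engage; make-up brings it to -21 dBFS.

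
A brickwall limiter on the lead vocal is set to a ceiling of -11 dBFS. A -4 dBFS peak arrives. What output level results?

-11 dBFS

At ∞:1, everything above -11 dBFS is held at the ceiling.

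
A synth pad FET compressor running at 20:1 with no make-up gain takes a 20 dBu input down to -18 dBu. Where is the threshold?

Let T be the threshold. Output overshoot = (input overshoot)/R, so -18 − T = (20 − T)/20.
20·(-18 − T) = 20 − T → 19·T = -360 − 20 = -380.
T = -380/19 = -20 dBu.

-20 dBu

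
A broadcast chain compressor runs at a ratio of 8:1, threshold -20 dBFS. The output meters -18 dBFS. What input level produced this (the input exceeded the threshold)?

Post-compression overshoot = -18 − (-20) = 2 dB.
Input overshoot = R × output overshoot = 16 dB → input = -20 + 16 = -4 dBFS.

-4 dBFS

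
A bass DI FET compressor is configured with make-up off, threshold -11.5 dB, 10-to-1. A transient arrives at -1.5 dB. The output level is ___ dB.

-10.5 dB

The input is 10 dB above the -11.5 dB threshold.
10:1 compression reduces that to 10/10 = 1 dB over.
That puts the output at -10.5 dB.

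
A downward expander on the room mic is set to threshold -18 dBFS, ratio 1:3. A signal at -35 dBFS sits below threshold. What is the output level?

Below threshold, a 1:3 expander applies gain = (3−1)×(T − x) of attenuation.
(3−1) × 17 = 34 dB, so output = -35 − 34 = -69 dBFS.

-69 dBFS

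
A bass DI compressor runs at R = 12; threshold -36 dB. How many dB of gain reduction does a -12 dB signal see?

-12 dB exceeds the threshold by 24 dB.
A 12:1 ratio leaves 2 dB of that excess.
Gain reduction = 24 − 2 = 22 dB.

22 dB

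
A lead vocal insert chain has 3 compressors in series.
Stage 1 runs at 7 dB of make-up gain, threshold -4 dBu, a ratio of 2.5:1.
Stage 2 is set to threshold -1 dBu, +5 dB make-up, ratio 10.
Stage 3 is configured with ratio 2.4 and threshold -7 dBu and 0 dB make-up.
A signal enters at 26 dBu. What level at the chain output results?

-1.75 dBu

Stage 1: 30 dB above -4 dBu, reduced 2.5:1 to 12 dB above → 8 dBu; +7 dB make-up → 15 dBu.
Stage 2: 15 dBu is 16 dB over -1 dBu; at 10:1 that becomes 1.6 dB over, giving 0.6 dBu; +5 dB make-up → 5.6 dBu.
Stage 3: 5.6 dBu is 12.6 dB over -7 dBu; at 2.4:1 that becomes 5.25 dB over, giving -1.75 dBu.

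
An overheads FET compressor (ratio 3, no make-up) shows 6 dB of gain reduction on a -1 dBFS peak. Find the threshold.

Gain reduction = -1 − (-7) = 6 dB; output overshoot = GR / (R − 1) = 6 / 2 = 3 dB.
Threshold = output − output overshoot = -7 − 3 = -10 dBFS.

-10 dBFS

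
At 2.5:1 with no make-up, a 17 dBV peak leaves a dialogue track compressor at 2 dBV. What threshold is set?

-8 dBV

Gain reduction = 17 − 2 = 15 dB; output overshoot = GR / (R − 1) = 15 / 1.5 = 10 dB.
Threshold = output − output overshoot = 2 − 10 = -8 dBV.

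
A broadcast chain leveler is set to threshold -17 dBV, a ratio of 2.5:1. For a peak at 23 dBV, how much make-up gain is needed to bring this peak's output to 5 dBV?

The peak compresses to -17 + 40/2.5 = -1 dBV.
To reach 5 dBV requires 5 − (-1) = 6 dB of make-up.

6 dB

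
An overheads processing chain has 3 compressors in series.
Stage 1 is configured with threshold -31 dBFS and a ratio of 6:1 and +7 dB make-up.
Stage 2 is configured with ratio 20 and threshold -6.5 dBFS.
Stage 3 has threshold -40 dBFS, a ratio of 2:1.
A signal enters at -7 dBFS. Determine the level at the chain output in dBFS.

Stage 1: overshoot 24 dB → 24/6 = 4 dB → -27 dBFS; +7 dB make-up → -20 dBFS.
Stage 2: -20 dBFS is at or below the -6.5 dBFS threshold — no compression; output -20 dBFS.
Stage 3: overshoot 20 dB → 20/2 = 10 dB → -30 dBFS.

-30 dBFS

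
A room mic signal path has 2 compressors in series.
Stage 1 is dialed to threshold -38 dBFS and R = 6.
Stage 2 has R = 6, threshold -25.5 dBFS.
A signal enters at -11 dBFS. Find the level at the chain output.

Stage 1: -11 dBFS is 27 dB over -38 dBFS; at 6:1 that becomes 4.5 dB over, giving -33.5 dBFS.
Stage 2: -33.5 dBFS is at or below the -25.5 dBFS threshold — no compression; output -33.5 dBFS.

-33.5 dBFS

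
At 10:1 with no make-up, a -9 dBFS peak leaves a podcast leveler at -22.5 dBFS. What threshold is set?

Let T be the threshold. Output overshoot = (input overshoot)/R, so -22.5 − T = (-9 − T)/10.
10·(-22.5 − T) = -9 − T → 9·T = -225 − (-9) = -216.
T = -216/9 = -24 dBFS.

-24 dBFS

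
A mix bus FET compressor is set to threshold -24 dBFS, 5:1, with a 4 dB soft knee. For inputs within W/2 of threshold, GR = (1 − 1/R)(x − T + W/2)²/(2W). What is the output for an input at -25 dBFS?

-25.1 dBFS

x − T + W/2 = -25 − (-24) + 2 = 1.
GR = (1 − 1/5) × 1² / 8 = 0.8 × 1 / 8 = 0.1 dB.
Output = -25 − 0.1 = -25.1 dBFS.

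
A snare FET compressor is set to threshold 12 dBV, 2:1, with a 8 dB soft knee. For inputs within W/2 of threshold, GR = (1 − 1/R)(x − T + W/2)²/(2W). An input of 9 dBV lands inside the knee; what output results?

x − T + W/2 = 9 − 12 + 4 = 1.
GR = (1 − 1/2) × 1² / 16 = 0.5 × 1 / 16 = 0.03125 dB.
Output = 9 − 0.03125 = 8.96875 dBV.

8.96875 dBV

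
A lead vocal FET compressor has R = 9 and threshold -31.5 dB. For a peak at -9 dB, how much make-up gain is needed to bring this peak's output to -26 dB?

Overshoot 22.5 dB → 22.5/9 = 2.5 dB after compression, so the compressed level is -31.5 + 2.5 = -29 dB.
Make-up = target − compressed = -26 − (-29) = 3 dB.

3 dB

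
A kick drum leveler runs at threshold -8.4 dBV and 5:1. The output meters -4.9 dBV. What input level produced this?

9.1 dBV

The compressed level sits -4.9 − (-8.4) = 3.5 dB over threshold.
Input overshoot = R × output overshoot = 17.5 dB → input = -8.4 + 17.5 = 9.1 dBV.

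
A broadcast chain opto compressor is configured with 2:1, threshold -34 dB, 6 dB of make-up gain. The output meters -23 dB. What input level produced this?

-24 dB

Remove make-up: -23 − 6 = -29 dB.
The compressed level sits -29 − (-34) = 5 dB over threshold.
Undo the ratio: input overshoot = 5 × 2 = 10 dB, giving input = -24 dB.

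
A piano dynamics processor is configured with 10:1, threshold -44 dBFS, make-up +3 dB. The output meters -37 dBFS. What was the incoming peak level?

-4 dBFS

Before make-up, the level was -37 − 3 = -40 dBFS.
The compressed level sits -40 − (-44) = 4 dB over threshold.
Undo the ratio: input overshoot = 4 × 10 = 40 dB, giving input = -4 dBFS.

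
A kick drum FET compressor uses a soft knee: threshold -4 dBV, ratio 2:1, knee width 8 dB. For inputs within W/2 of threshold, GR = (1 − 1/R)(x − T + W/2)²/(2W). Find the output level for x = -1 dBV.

-2.53125 dBV

x − T + W/2 = -1 − (-4) + 4 = 7.
GR = (1 − 1/2) × 7² / 16 = 0.5 × 49 / 16 = 1.53125 dB.
Output = -1 − 1.53125 = -2.53125 dBV.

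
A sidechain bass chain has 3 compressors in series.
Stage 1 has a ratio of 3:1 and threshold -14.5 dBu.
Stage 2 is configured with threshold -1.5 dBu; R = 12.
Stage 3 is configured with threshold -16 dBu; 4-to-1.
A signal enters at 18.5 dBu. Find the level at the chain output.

Stage 1: 18.5 dBu is 33 dB over -14.5 dBu; at 3:1 that becomes 11 dB over, giving -3.5 dBu.
Stage 2: below threshold (-3.5 ≤ -1.5); passes unchanged; output -3.5 dBu.
Stage 3: -3.5 dBu is 12.5 dB over -16 dBu; at 4:1 that becomes 3.125 dB over, giving -12.875 dBu.

-12.875 dBu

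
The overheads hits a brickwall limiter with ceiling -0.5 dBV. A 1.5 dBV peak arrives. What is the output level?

The limiter clamps the peak to its -0.5 dBV ceiling.

-0.5 dBV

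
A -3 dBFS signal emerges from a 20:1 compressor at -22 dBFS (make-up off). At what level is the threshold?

-23 dBFS

Let T be the threshold. Output overshoot = (input overshoot)/R, so -22 − T = (-3 − T)/20.
20·(-22 − T) = -3 − T → 19·T = -440 − (-3) = -437.
T = -437/19 = -23 dBFS.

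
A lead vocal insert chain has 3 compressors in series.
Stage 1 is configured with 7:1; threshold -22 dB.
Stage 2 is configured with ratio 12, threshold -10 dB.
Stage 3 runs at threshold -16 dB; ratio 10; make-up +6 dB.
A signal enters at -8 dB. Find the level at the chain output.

Stage 1: -8 dB is 14 dB over -22 dB; at 7:1 that becomes 2 dB over, giving -20 dB.
Stage 2: -20 dB is at or below the -10 dB threshold — no compression; output -20 dB.
Stage 3: -20 dB is at or below the -16 dB threshold — no compression; make-up brings it to -14 dB.

-14 dB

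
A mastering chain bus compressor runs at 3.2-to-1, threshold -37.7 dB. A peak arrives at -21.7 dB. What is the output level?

-32.7 dB

-21.7 dB sits 16 dB over threshold.
At 3.2:1 the overshoot is divided by 3.2, leaving 5 dB above threshold.
That puts the output at -32.7 dB.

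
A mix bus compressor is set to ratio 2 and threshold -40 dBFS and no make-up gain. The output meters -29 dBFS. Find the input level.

Post-compression overshoot = -29 − (-40) = 11 dB.
Before 2:1 compression the overshoot was 11 × 2 = 22 dB, so input = -40 + 22 = -18 dBFS.

-18 dBFS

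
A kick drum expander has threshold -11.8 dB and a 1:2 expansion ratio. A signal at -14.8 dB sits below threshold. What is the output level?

-17.8 dB

The input is 3 dB below the -11.8 dB threshold.
A 1:2 expander multiplies undershoot by 2: 3 × 2 = 6 dB below threshold.
Output = -11.8 − 6 = -17.8 dB.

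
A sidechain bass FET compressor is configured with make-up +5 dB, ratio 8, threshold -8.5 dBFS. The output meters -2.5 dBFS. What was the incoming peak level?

-0.5 dBFS

Before make-up, the level was -2.5 − 5 = -7.5 dBFS.
That's 1 dB above the -8.5 dBFS threshold.
Input overshoot = R × output overshoot = 8 dB → input = -8.5 + 8 = -0.5 dBFS.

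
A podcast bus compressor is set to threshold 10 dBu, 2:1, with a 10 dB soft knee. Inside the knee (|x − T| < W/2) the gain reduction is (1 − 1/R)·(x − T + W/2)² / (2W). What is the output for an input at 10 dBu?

x − T + W/2 = 10 − 10 + 5 = 5.
GR = (1 − 1/2) × 5² / 20 = 0.5 × 25 / 20 = 0.625 dB.
Output = 10 − 0.625 = 9.375 dBu.

9.375 dBu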